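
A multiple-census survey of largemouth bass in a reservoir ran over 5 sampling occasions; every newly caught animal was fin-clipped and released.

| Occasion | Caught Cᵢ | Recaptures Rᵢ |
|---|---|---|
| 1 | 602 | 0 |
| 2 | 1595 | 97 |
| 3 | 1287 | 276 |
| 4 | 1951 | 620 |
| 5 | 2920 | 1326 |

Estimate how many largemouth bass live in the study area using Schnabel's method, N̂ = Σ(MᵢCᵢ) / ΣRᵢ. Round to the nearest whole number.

N ≈ 9790

Marked at large before each occasion: Mᵢ = Σⱼ<ᵢ (Cⱼ − Rⱼ) → M1=0, M2=602, M3=2100, M4=3111, M5=4442
Σ MᵢCᵢ = 0·602 + 602·1595 + 2100·1287 + 3111·1951 + 4442·2920 = 0 + 960190 + 2702700 + 6069561 + 12970640 = 22703091
Σ Rᵢ = 0 + 97 + 276 + 620 + 1326 = 2319
N̂ = 22703091 / 2319 ≈ 9790.0 → 9790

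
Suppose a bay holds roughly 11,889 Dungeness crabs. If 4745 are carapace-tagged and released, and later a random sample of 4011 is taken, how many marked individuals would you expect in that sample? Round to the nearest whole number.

The marked fraction of the population is 4745/11889, so in a sample of 4011 expect C·(M/N) marked.
E[R] = 4745 × 4011 / 11889 = 19032195 / 11889 ≈ 1600.8 → 1601

expected recaptures ≈ 1601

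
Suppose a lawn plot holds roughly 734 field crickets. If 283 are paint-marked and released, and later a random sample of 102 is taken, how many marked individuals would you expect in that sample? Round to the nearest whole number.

expected recaptures ≈ 39

The marked fraction of the population is 283/734, so in a sample of 102 expect C·(M/N) marked.
E[R] = 283 × 102 / 734 = 28866 / 734 ≈ 39.3 → 39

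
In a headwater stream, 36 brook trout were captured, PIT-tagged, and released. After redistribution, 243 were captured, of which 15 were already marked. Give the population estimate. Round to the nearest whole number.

N ≈ 583

N = (36 × 243) / 15 = 8748 / 15 ≈ 583.2 → 583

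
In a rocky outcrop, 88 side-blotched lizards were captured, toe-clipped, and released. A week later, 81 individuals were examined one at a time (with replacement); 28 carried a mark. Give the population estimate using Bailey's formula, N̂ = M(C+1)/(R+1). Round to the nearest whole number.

N̂ = 88·(81+1)/(28+1) = 88·82/29 = 7216/29 ≈ 248.8 → 249

N ≈ 249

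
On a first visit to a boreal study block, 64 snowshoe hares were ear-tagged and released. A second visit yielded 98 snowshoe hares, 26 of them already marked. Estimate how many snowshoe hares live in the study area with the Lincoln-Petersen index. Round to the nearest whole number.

N ≈ 241

If marked individuals mix randomly, R/C ≈ M/N, giving N ≈ M·C/R.
N = (64 × 98) / 26 = 6272 / 26 ≈ 241.2 → 241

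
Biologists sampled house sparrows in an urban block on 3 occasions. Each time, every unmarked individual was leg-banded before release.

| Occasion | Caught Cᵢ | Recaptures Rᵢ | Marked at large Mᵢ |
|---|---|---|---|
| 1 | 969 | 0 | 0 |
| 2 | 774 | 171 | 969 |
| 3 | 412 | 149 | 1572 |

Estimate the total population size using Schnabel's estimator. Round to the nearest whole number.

N ≈ 4368

Σ MᵢCᵢ = 0·969 + 969·774 + 1572·412 = 0 + 750006 + 647664 = 1397670
Σ Rᵢ = 0 + 171 + 149 = 320
N̂ = 1397670 / 320 ≈ 4367.7 → 4368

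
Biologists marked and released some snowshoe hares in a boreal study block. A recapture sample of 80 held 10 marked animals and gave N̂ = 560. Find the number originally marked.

From N = M·C/R: M = N·R / C = 560·10 / 80 = 5600 / 80 = 70.

M = 70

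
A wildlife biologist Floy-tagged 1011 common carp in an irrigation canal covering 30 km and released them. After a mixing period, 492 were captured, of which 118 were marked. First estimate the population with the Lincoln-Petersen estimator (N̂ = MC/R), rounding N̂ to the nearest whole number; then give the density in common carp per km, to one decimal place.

N̂ = 1011·492/118 = 497412/118 ≈ 4215.4 → 4215
Density = N̂ / area = 4215 / 30 ≈ 140.50 → 140.5 per km

density ≈ 140.5 common carp per km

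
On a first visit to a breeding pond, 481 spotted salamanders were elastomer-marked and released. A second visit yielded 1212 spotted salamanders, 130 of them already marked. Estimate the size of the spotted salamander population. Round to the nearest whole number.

N = (481 × 1212) / 130 = 582972 / 130 ≈ 4484.4 → 4484

N ≈ 4484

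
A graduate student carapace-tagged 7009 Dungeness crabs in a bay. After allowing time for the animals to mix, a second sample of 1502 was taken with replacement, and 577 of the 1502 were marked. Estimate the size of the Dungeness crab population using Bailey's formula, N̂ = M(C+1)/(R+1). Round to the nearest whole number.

N ≈ 18,226

N̂ = 7009·(1502+1)/(577+1) = 7009·1503/578 = 10534527/578 ≈ 18225.8 → 18226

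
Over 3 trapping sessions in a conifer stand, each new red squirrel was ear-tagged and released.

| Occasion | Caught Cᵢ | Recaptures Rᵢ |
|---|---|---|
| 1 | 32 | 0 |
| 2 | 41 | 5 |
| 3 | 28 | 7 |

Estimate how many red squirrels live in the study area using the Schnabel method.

Marked at large before each occasion: Mᵢ = Σⱼ<ᵢ (Cⱼ − Rⱼ) → M1=0, M2=32, M3=68
Σ MᵢCᵢ = 0·32 + 32·41 + 68·28 = 0 + 1312 + 1904 = 3216
Σ Rᵢ = 0 + 5 + 7 = 12
N̂ = 3216 / 12 = 268

N = 268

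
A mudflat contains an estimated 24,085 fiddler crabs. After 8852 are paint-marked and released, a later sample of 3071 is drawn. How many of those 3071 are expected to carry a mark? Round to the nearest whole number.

Expected recaptures E[R] = M·C / N.
E[R] = 8852 × 3071 / 24085 = 27184492 / 24085 ≈ 1128.7 → 1129

expected recaptures ≈ 1129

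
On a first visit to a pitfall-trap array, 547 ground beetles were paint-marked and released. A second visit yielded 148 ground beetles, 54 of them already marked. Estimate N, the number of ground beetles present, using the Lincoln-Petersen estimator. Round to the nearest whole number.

N = (547 × 148) / 54 = 80956 / 54 ≈ 1499.2 → 1499

N ≈ 1499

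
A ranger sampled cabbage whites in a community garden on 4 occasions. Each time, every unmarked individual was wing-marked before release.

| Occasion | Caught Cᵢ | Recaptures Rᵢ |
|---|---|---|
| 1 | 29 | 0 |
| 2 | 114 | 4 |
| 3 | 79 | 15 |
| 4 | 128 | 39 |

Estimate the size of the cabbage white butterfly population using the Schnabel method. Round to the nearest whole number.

Marked at large before each occasion: Mᵢ = Σⱼ<ᵢ (Cⱼ − Rⱼ) → M1=0, M2=29, M3=139, M4=203
Σ MᵢCᵢ = 0·29 + 29·114 + 139·79 + 203·128 = 0 + 3306 + 10981 + 25984 = 40271
Σ Rᵢ = 0 + 4 + 15 + 39 = 58
N̂ = 40271 / 58 ≈ 694.3 → 694

N ≈ 694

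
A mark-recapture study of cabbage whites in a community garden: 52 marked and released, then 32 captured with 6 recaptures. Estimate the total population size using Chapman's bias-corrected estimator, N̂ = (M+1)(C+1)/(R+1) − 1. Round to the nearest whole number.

N̂ = (52+1)(32+1)/(6+1) − 1 = 53·33/7 − 1
= 1749/7 − 1 ≈ 249.9 − 1 ≈ 248.9 → 249

N ≈ 249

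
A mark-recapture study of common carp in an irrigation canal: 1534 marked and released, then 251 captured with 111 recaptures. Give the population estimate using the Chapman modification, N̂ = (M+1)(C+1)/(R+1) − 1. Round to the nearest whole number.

N ≈ 3453

N̂ = (1534+1)(251+1)/(111+1) − 1 = 1535·252/112 − 1
= 386820/112 − 1 ≈ 3453.8 − 1 ≈ 3452.8 → 3453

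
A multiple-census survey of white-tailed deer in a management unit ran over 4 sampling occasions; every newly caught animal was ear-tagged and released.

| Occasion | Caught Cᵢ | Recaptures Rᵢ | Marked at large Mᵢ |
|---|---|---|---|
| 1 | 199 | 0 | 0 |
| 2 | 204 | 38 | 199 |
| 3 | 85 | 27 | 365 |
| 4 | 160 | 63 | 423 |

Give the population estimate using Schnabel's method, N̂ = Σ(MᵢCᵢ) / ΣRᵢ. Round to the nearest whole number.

Σ MᵢCᵢ = 0·199 + 199·204 + 365·85 + 423·160 = 0 + 40596 + 31025 + 67680 = 139301
Σ Rᵢ = 0 + 38 + 27 + 63 = 128
N̂ = 139301 / 128 ≈ 1088.3 → 1088

N ≈ 1088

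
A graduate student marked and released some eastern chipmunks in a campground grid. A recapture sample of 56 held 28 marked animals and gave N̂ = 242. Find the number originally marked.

From N = M·C/R: M = N·R / C = 242·28 / 56 = 6776 / 56 = 121.

M = 121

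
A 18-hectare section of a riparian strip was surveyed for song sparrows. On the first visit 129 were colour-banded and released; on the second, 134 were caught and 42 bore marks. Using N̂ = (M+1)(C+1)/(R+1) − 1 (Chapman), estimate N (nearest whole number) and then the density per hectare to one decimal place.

density ≈ 22.6 song sparrows per hectare

N̂ = 130·135/43 − 1 = 17550/43 − 1 ≈ 407.1 → 407
Density = N̂ / area = 407 / 18 ≈ 22.61 → 22.6 per hectare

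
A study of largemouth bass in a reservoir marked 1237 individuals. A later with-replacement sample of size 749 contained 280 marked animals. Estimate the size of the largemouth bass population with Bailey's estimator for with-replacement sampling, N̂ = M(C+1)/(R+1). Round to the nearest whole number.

N̂ = 1237·(749+1)/(280+1) = 1237·750/281 = 927750/281 ≈ 3301.6 → 3302

N ≈ 3302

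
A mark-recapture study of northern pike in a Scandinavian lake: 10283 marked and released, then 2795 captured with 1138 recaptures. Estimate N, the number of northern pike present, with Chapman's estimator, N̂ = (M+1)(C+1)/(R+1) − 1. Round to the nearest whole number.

N ≈ 25,244

N̂ = (10283+1)(2795+1)/(1138+1) − 1 = 10284·2796/1139 − 1
= 28754064/1139 − 1 ≈ 25245.0 − 1 ≈ 25244.0 → 25244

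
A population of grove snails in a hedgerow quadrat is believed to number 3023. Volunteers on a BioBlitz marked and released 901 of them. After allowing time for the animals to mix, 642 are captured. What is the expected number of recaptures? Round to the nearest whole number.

The marked fraction of the population is 901/3023, so in a sample of 642 expect C·(M/N) marked.
E[R] = 901 × 642 / 3023 = 578442 / 3023 ≈ 191.3 → 191

expected recaptures ≈ 191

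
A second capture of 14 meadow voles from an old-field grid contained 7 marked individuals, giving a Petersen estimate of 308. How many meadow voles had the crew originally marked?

M = 154

From N = M·C/R: M = N·R / C = 308·7 / 14 = 2156 / 14 = 154.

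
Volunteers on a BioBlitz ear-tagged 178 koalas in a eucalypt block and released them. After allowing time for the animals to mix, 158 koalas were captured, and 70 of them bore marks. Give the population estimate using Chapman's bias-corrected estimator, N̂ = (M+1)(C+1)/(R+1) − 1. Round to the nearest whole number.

N̂ = (178+1)(158+1)/(70+1) − 1 = 179·159/71 − 1
= 28461/71 − 1 ≈ 400.9 − 1 ≈ 399.9 → 400

N ≈ 400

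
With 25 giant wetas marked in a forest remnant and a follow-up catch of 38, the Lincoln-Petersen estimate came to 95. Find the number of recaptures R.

From N = M·C/R: R = M·C / N = 25·38 / 95 = 950 / 95 = 10.

R = 10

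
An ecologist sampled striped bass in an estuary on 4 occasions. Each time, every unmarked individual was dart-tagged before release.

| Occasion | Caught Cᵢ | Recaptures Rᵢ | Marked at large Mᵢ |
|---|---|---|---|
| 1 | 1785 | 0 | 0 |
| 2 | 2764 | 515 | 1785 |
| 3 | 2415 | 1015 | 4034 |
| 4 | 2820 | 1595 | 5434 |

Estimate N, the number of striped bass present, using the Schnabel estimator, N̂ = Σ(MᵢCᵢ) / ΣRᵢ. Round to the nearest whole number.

Σ MᵢCᵢ = 0·1785 + 1785·2764 + 4034·2415 + 5434·2820 = 0 + 4933740 + 9742110 + 15323880 = 29999730
Σ Rᵢ = 0 + 515 + 1015 + 1595 = 3125
N̂ = 29999730 / 3125 ≈ 9599.9 → 9600

N ≈ 9600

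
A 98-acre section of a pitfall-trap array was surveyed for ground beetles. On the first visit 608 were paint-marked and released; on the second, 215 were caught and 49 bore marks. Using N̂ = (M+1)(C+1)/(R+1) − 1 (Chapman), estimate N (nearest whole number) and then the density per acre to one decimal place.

density ≈ 26.8 ground beetles per acre

N̂ = 609·216/50 − 1 = 131544/50 − 1 ≈ 2629.9 → 2630
Density = N̂ / area = 2630 / 98 ≈ 26.84 → 26.8 per acre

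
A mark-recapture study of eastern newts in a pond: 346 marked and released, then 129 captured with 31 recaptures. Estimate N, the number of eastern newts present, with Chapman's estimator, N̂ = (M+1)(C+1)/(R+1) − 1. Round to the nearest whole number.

N̂ = (346+1)(129+1)/(31+1) − 1 = 347·130/32 − 1
= 45110/32 − 1 ≈ 1409.7 − 1 ≈ 1408.7 → 1409

N ≈ 1409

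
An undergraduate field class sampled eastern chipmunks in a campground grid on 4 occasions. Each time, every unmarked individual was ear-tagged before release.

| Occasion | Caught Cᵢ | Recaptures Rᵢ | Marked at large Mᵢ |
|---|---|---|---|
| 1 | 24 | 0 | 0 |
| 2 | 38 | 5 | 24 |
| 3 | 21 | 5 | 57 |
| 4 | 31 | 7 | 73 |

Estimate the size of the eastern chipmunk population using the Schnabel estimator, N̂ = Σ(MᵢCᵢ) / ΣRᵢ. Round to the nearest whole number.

N ≈ 257

Σ MᵢCᵢ = 0·24 + 24·38 + 57·21 + 73·31 = 0 + 912 + 1197 + 2263 = 4372
Σ Rᵢ = 0 + 5 + 5 + 7 = 17
N̂ = 4372 / 17 ≈ 257.2 → 257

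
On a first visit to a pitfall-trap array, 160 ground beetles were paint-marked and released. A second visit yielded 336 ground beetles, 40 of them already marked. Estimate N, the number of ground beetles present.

N = 1344

N = (160 × 336) / 40 = 53760 / 40 = 1344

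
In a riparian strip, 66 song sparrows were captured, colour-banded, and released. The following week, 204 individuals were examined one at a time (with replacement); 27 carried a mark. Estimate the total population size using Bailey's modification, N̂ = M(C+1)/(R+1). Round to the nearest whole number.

N ≈ 483

N̂ = 66·(204+1)/(27+1) = 66·205/28 = 13530/28 ≈ 483.2 → 483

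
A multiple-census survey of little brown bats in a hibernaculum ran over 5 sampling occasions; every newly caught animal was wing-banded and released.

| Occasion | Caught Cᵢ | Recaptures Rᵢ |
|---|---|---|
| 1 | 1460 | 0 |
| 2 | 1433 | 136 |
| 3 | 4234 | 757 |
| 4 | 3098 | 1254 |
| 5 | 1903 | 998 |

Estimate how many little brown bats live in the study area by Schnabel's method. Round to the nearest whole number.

N ≈ 15,406

Marked at large before each occasion: Mᵢ = Σⱼ<ᵢ (Cⱼ − Rⱼ) → M1=0, M2=1460, M3=2757, M4=6234, M5=8078
Σ MᵢCᵢ = 0·1460 + 1460·1433 + 2757·4234 + 6234·3098 + 8078·1903 = 0 + 2092180 + 11673138 + 19312932 + 15372434 = 48450684
Σ Rᵢ = 0 + 136 + 757 + 1254 + 998 = 3145
N̂ = 48450684 / 3145 ≈ 15405.6 → 15406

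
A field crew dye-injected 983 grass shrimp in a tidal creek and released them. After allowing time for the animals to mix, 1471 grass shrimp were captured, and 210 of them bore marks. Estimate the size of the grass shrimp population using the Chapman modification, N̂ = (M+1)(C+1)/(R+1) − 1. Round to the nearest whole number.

N̂ = (983+1)(1471+1)/(210+1) − 1 = 984·1472/211 − 1
= 1448448/211 − 1 ≈ 6864.7 − 1 ≈ 6863.7 → 6864

N ≈ 6864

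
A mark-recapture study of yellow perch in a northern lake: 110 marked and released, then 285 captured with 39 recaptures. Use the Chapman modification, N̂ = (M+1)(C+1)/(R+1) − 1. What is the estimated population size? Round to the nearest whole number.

N ≈ 793

N̂ = (110+1)(285+1)/(39+1) − 1 = 111·286/40 − 1
= 31746/40 − 1 ≈ 793.6 − 1 ≈ 792.6 → 793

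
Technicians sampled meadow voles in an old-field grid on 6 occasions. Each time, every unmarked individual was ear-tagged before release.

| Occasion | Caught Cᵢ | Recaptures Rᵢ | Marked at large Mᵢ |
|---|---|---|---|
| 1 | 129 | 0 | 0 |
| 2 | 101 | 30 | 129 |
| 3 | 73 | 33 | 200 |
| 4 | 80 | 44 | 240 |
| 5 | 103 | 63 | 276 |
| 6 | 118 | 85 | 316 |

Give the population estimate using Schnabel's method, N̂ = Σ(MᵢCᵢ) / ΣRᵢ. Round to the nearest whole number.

N ≈ 441

Σ MᵢCᵢ = 0·129 + 129·101 + 200·73 + 240·80 + 276·103 + 316·118 = 0 + 13029 + 14600 + 19200 + 28428 + 37288 = 112545
Σ Rᵢ = 0 + 30 + 33 + 44 + 63 + 85 = 255
N̂ = 112545 / 255 ≈ 441.4 → 441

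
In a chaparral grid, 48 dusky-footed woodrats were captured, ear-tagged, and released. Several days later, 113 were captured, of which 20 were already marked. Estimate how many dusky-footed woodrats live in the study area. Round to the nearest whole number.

Lincoln-Petersen assumes M/N = R/C, so N = M·C / R.
N = (48 × 113) / 20 = 5424 / 20 ≈ 271.2 → 271

N ≈ 271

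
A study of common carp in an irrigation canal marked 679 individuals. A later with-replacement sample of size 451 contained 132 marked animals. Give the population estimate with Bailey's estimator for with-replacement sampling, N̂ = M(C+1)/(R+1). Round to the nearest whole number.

N̂ = 679·(451+1)/(132+1) = 679·452/133 = 306908/133 ≈ 2307.6 → 2308

N ≈ 2308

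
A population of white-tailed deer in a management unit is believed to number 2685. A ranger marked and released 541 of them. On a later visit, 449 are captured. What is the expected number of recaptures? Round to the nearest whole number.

expected recaptures ≈ 90

Expected recaptures E[R] = M·C / N.
E[R] = 541 × 449 / 2685 = 242909 / 2685 ≈ 90.47 → 90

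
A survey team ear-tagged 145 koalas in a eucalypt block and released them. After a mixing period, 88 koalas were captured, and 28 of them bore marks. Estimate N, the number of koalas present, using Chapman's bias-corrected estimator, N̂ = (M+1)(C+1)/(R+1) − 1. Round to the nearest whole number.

N̂ = (145+1)(88+1)/(28+1) − 1 = 146·89/29 − 1
= 12994/29 − 1 ≈ 448.1 − 1 ≈ 447.1 → 447

N ≈ 447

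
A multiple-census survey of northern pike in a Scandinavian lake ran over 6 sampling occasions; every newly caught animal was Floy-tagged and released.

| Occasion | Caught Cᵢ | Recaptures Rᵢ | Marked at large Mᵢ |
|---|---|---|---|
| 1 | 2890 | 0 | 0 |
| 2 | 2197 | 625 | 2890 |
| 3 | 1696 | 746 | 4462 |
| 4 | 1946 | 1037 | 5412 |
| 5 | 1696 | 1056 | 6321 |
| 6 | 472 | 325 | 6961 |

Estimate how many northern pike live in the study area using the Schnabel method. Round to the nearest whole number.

Σ MᵢCᵢ = 0·2890 + 2890·2197 + 4462·1696 + 5412·1946 + 6321·1696 + 6961·472 = 0 + 6349330 + 7567552 + 10531752 + 10720416 + 3285592 = 38454642
Σ Rᵢ = 0 + 625 + 746 + 1037 + 1056 + 325 = 3789
N̂ = 38454642 / 3789 ≈ 10149.0 → 10149

N ≈ 10,149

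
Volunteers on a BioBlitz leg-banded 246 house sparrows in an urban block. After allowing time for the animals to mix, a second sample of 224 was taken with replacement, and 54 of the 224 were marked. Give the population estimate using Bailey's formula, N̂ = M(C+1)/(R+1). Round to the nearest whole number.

N̂ = 246·(224+1)/(54+1) = 246·225/55 = 55350/55 ≈ 1006.4 → 1006

N ≈ 1006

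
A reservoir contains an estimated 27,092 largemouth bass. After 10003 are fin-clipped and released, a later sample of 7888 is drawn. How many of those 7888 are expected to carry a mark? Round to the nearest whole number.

The marked fraction of the population is 10003/27092, so in a sample of 7888 expect C·(M/N) marked.
E[R] = 10003 × 7888 / 27092 = 78903664 / 27092 ≈ 2912.4 → 2912

expected recaptures ≈ 2912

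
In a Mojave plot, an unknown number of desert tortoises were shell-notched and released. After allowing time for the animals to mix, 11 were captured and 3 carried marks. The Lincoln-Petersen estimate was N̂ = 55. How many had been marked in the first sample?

M = 15

From N = M·C/R: M = N·R / C = 55·3 / 11 = 165 / 11 = 15.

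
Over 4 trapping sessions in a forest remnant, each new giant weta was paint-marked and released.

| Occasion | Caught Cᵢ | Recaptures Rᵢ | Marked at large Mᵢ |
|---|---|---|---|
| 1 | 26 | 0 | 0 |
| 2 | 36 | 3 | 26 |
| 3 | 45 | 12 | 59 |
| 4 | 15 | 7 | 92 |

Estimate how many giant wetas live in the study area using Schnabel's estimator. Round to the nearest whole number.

N ≈ 226

Σ MᵢCᵢ = 0·26 + 26·36 + 59·45 + 92·15 = 0 + 936 + 2655 + 1380 = 4971
Σ Rᵢ = 0 + 3 + 12 + 7 = 22
N̂ = 4971 / 22 ≈ 226.0 → 226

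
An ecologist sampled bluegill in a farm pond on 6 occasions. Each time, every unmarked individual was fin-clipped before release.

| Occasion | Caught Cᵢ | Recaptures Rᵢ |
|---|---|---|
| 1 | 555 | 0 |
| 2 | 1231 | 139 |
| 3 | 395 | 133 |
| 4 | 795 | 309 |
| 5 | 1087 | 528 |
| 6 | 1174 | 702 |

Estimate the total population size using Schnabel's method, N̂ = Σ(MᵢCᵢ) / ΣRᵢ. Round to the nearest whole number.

N ≈ 4927

Marked at large before each occasion: Mᵢ = Σⱼ<ᵢ (Cⱼ − Rⱼ) → M1=0, M2=555, M3=1647, M4=1909, M5=2395, M6=2954
Σ MᵢCᵢ = 0·555 + 555·1231 + 1647·395 + 1909·795 + 2395·1087 + 2954·1174 = 0 + 683205 + 650565 + 1517655 + 2603365 + 3467996 = 8922786
Σ Rᵢ = 0 + 139 + 133 + 309 + 528 + 702 = 1811
N̂ = 8922786 / 1811 ≈ 4927.0 → 4927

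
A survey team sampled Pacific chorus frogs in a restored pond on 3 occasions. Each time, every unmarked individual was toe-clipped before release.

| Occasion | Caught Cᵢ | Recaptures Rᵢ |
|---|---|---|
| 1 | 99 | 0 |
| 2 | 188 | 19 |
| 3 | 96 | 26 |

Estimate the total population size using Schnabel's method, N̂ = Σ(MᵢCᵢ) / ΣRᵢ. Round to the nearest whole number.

Marked at large before each occasion: Mᵢ = Σⱼ<ᵢ (Cⱼ − Rⱼ) → M1=0, M2=99, M3=268
Σ MᵢCᵢ = 0·99 + 99·188 + 268·96 = 0 + 18612 + 25728 = 44340
Σ Rᵢ = 0 + 19 + 26 = 45
N̂ = 44340 / 45 ≈ 985.3 → 985

N ≈ 985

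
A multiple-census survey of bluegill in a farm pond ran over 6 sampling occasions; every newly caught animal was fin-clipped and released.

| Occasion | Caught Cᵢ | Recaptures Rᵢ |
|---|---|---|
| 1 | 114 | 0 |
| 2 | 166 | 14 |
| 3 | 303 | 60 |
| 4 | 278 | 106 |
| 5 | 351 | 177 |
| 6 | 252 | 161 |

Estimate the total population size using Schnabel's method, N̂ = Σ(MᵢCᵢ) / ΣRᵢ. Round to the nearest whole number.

Marked at large before each occasion: Mᵢ = Σⱼ<ᵢ (Cⱼ − Rⱼ) → M1=0, M2=114, M3=266, M4=509, M5=681, M6=855
Σ MᵢCᵢ = 0·114 + 114·166 + 266·303 + 509·278 + 681·351 + 855·252 = 0 + 18924 + 80598 + 141502 + 239031 + 215460 = 695515
Σ Rᵢ = 0 + 14 + 60 + 106 + 177 + 161 = 518
N̂ = 695515 / 518 ≈ 1342.7 → 1343

N ≈ 1343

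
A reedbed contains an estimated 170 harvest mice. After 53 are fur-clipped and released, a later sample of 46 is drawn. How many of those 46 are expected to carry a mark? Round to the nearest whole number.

The marked fraction of the population is 53/170, so in a sample of 46 expect C·(M/N) marked.
E[R] = 53 × 46 / 170 = 2438 / 170 ≈ 14.3 → 14

expected recaptures ≈ 14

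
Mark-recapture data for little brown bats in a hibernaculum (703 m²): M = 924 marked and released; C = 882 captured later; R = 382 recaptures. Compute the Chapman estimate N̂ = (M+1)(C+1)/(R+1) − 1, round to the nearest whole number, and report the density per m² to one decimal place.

N̂ = 925·883/383 − 1 = 816775/383 − 1 ≈ 2131.6 → 2132
Density = N̂ / area = 2132 / 703 ≈ 3.03 → 3.0 per m²

density ≈ 3.0 little brown bats per m²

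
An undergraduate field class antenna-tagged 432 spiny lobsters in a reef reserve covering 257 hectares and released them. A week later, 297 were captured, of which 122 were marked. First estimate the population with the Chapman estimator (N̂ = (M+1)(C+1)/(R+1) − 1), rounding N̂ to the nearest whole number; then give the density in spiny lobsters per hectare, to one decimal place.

density ≈ 4.1 spiny lobsters per hectare

N̂ = 433·298/123 − 1 = 129034/123 − 1 ≈ 1048.1 → 1048
Density = N̂ / area = 1048 / 257 ≈ 4.08 → 4.1 per hectare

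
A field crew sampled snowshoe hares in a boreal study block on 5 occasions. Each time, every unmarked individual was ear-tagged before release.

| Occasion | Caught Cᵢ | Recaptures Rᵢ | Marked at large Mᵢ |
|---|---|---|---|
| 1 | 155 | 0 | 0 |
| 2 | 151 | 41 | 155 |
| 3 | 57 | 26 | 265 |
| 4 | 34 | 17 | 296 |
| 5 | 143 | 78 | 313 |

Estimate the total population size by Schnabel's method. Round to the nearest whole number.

Σ MᵢCᵢ = 0·155 + 155·151 + 265·57 + 296·34 + 313·143 = 0 + 23405 + 15105 + 10064 + 44759 = 93333
Σ Rᵢ = 0 + 41 + 26 + 17 + 78 = 162
N̂ = 93333 / 162 ≈ 576.1 → 576

N ≈ 576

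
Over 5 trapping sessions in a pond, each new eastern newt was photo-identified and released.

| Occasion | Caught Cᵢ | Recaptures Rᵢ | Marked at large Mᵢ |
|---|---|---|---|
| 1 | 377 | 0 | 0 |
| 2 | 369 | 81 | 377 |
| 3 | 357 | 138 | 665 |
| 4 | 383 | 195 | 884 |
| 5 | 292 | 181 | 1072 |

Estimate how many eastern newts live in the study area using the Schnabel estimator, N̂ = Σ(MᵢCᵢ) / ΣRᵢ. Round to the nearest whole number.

N ≈ 1728

Σ MᵢCᵢ = 0·377 + 377·369 + 665·357 + 884·383 + 1072·292 = 0 + 139113 + 237405 + 338572 + 313024 = 1028114
Σ Rᵢ = 0 + 81 + 138 + 195 + 181 = 595
N̂ = 1028114 / 595 ≈ 1727.9 → 1728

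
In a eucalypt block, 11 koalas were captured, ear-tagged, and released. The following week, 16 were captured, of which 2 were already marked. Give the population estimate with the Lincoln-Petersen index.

N = (11 × 16) / 2 = 176 / 2 = 88

N = 88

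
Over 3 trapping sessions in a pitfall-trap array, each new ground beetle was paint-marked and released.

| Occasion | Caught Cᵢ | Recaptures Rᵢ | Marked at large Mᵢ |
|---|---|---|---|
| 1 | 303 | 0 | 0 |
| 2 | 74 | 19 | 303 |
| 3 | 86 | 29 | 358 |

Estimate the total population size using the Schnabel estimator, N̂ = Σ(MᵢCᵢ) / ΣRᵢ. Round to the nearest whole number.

Σ MᵢCᵢ = 0·303 + 303·74 + 358·86 = 0 + 22422 + 30788 = 53210
Σ Rᵢ = 0 + 19 + 29 = 48
N̂ = 53210 / 48 ≈ 1108.5 → 1109

N ≈ 1109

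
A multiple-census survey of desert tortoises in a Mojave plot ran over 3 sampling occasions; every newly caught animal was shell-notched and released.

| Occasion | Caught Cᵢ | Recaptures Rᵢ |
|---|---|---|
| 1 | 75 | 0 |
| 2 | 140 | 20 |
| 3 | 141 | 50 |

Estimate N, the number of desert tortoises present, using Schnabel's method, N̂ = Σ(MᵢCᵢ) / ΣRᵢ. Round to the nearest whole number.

N ≈ 543

Marked at large before each occasion: Mᵢ = Σⱼ<ᵢ (Cⱼ − Rⱼ) → M1=0, M2=75, M3=195
Σ MᵢCᵢ = 0·75 + 75·140 + 195·141 = 0 + 10500 + 27495 = 37995
Σ Rᵢ = 0 + 20 + 50 = 70
N̂ = 37995 / 70 ≈ 542.8 → 543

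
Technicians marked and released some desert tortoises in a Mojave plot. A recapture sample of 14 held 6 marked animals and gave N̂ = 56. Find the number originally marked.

From N = M·C/R: M = N·R / C = 56·6 / 14 = 336 / 14 = 24.

M = 24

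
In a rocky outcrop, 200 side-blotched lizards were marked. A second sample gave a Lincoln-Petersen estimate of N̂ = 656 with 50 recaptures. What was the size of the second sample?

From N = M·C/R: C = N·R / M = 656·50 / 200 = 32800 / 200 = 164.

C = 164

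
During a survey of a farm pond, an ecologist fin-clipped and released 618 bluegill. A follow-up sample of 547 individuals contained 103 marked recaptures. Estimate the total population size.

N = 3282

Lincoln-Petersen assumes M/N = R/C, so N = M·C / R.
N = (618 × 547) / 103 = 338046 / 103 = 3282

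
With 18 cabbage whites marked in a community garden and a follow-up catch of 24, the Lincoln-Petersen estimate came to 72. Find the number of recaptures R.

From N = M·C/R: R = M·C / N = 18·24 / 72 = 432 / 72 = 6.

R = 6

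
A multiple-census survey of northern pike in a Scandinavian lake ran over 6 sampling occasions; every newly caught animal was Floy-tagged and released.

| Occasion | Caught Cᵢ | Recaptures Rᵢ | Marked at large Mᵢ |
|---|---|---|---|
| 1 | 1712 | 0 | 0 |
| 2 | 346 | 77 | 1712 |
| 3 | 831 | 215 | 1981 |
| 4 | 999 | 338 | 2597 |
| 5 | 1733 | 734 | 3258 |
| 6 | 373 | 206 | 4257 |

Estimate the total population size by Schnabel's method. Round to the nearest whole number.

N ≈ 7686

Σ MᵢCᵢ = 0·1712 + 1712·346 + 1981·831 + 2597·999 + 3258·1733 + 4257·373 = 0 + 592352 + 1646211 + 2594403 + 5646114 + 1587861 = 12066941
Σ Rᵢ = 0 + 77 + 215 + 338 + 734 + 206 = 1570
N̂ = 12066941 / 1570 ≈ 7685.9 → 7686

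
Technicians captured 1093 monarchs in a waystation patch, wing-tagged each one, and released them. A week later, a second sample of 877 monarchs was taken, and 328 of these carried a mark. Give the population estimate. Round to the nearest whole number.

The marked fraction in the recapture sample should equal the marked fraction in the population: 328/877 = 1093/N.
N = (1093 × 877) / 328 = 958561 / 328 ≈ 2922.4 → 2922

N ≈ 2922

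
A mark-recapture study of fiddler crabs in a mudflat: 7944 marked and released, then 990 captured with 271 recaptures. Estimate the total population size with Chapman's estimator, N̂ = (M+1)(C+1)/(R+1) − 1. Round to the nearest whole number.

N ≈ 28,946

N̂ = (7944+1)(990+1)/(271+1) − 1 = 7945·991/272 − 1
= 7873495/272 − 1 ≈ 28946.7 − 1 ≈ 28945.7 → 28946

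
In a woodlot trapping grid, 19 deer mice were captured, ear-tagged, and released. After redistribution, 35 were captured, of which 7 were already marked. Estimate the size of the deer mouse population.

If marked individuals mix randomly, R/C ≈ M/N, giving N ≈ M·C/R.
N = (19 × 35) / 7 = 665 / 7 = 95

N = 95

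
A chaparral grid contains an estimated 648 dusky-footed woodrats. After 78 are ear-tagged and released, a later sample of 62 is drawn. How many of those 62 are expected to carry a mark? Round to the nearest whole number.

expected recaptures ≈ 7

The marked fraction of the population is 78/648, so in a sample of 62 expect C·(M/N) marked.
E[R] = 78 × 62 / 648 = 4836 / 648 ≈ 7.46 → 7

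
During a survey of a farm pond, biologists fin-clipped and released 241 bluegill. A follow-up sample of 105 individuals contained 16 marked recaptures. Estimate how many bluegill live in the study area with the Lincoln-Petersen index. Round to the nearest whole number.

The marked fraction in the recapture sample should equal the marked fraction in the population: 16/105 = 241/N.
N = (241 × 105) / 16 = 25305 / 16 ≈ 1581.6 → 1582

N ≈ 1582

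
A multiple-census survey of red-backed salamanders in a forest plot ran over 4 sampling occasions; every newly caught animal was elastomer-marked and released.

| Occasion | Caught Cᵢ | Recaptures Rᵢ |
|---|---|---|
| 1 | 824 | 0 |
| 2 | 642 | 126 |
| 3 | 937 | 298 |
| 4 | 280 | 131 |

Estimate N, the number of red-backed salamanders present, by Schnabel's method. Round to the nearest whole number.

N ≈ 4214

Marked at large before each occasion: Mᵢ = Σⱼ<ᵢ (Cⱼ − Rⱼ) → M1=0, M2=824, M3=1340, M4=1979
Σ MᵢCᵢ = 0·824 + 824·642 + 1340·937 + 1979·280 = 0 + 529008 + 1255580 + 554120 = 2338708
Σ Rᵢ = 0 + 126 + 298 + 131 = 555
N̂ = 2338708 / 555 ≈ 4213.9 → 4214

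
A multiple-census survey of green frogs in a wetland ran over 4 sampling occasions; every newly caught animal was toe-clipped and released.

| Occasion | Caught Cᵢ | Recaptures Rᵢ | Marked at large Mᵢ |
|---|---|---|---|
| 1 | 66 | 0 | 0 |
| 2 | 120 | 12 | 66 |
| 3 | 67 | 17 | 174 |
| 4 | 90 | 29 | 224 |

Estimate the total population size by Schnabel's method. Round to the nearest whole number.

N ≈ 685

Σ MᵢCᵢ = 0·66 + 66·120 + 174·67 + 224·90 = 0 + 7920 + 11658 + 20160 = 39738
Σ Rᵢ = 0 + 12 + 17 + 29 = 58
N̂ = 39738 / 58 ≈ 685.1 → 685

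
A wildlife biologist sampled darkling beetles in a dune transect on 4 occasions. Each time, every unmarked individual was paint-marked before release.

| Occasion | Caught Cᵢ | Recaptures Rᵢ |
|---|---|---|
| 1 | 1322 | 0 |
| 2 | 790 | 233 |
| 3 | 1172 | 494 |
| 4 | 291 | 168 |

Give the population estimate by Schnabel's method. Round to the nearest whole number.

N ≈ 4459

Marked at large before each occasion: Mᵢ = Σⱼ<ᵢ (Cⱼ − Rⱼ) → M1=0, M2=1322, M3=1879, M4=2557
Σ MᵢCᵢ = 0·1322 + 1322·790 + 1879·1172 + 2557·291 = 0 + 1044380 + 2202188 + 744087 = 3990655
Σ Rᵢ = 0 + 233 + 494 + 168 = 895
N̂ = 3990655 / 895 ≈ 4458.8 → 4459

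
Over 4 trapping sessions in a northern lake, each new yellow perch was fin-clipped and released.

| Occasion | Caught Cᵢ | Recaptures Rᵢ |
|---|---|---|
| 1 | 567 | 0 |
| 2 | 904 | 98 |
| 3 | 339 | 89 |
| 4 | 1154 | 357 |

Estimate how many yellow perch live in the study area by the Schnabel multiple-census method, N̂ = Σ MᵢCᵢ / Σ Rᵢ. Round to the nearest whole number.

N ≈ 5241

Marked at large before each occasion: Mᵢ = Σⱼ<ᵢ (Cⱼ − Rⱼ) → M1=0, M2=567, M3=1373, M4=1623
Σ MᵢCᵢ = 0·567 + 567·904 + 1373·339 + 1623·1154 = 0 + 512568 + 465447 + 1872942 = 2850957
Σ Rᵢ = 0 + 98 + 89 + 357 = 544
N̂ = 2850957 / 544 ≈ 5240.7 → 5241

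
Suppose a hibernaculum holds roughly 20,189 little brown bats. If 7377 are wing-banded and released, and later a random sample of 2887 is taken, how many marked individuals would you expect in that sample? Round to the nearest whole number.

expected recaptures ≈ 1055

The marked fraction of the population is 7377/20189, so in a sample of 2887 expect C·(M/N) marked.
E[R] = 7377 × 2887 / 20189 = 21297399 / 20189 ≈ 1054.9 → 1055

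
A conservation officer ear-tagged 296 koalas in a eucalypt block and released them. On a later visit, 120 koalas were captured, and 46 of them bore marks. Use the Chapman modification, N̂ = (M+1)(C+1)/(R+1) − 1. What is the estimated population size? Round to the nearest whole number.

N ≈ 764

N̂ = (296+1)(120+1)/(46+1) − 1 = 297·121/47 − 1
= 35937/47 − 1 ≈ 764.6 − 1 ≈ 763.6 → 764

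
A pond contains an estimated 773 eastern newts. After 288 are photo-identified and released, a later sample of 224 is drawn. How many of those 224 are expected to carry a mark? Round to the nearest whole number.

expected recaptures ≈ 83

The marked fraction of the population is 288/773, so in a sample of 224 expect C·(M/N) marked.
E[R] = 288 × 224 / 773 = 64512 / 773 ≈ 83.46 → 83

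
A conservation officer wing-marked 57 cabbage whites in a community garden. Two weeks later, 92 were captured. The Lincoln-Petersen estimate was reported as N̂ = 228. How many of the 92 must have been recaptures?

From N = M·C/R: R = M·C / N = 57·92 / 228 = 5244 / 228 = 23.

R = 23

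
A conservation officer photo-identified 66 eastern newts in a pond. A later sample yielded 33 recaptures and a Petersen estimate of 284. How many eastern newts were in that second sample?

C = 142

From N = M·C/R: C = N·R / M = 284·33 / 66 = 9372 / 66 = 142.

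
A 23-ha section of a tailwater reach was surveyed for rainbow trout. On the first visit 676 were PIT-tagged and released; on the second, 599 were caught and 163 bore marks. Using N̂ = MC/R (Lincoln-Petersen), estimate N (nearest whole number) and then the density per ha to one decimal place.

density ≈ 108.0 rainbow trout per ha

N̂ = 676·599/163 = 404924/163 ≈ 2484.2 → 2484
Density = N̂ / area = 2484 / 23 = 108.0 per ha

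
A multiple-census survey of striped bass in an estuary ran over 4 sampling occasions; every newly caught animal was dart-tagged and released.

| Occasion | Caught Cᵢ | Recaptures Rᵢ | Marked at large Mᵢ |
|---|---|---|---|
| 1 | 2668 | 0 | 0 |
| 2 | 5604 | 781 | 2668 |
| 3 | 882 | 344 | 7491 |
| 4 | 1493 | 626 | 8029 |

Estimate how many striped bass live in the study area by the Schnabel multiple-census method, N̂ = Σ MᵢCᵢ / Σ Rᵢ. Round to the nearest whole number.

Σ MᵢCᵢ = 0·2668 + 2668·5604 + 7491·882 + 8029·1493 = 0 + 14951472 + 6607062 + 11987297 = 33545831
Σ Rᵢ = 0 + 781 + 344 + 626 = 1751
N̂ = 33545831 / 1751 ≈ 19158.1 → 19158

N ≈ 19,158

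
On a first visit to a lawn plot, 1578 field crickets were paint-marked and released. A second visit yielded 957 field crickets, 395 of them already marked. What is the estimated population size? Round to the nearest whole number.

N ≈ 3823

Lincoln-Petersen assumes M/N = R/C, so N = M·C / R.
N = (1578 × 957) / 395 = 1510146 / 395 ≈ 3823.2 → 3823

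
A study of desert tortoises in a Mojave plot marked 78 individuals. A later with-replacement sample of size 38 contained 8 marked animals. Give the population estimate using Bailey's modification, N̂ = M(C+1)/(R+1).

N = 338

N̂ = 78·(38+1)/(8+1) = 78·39/9 = 3042/9 = 338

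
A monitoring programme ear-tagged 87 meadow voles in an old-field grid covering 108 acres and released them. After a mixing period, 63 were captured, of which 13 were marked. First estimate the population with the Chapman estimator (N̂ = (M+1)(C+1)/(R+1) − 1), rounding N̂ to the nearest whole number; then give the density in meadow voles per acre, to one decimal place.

density ≈ 3.7 meadow voles per acre

N̂ = 88·64/14 − 1 = 5632/14 − 1 ≈ 401.3 → 401
Density = N̂ / area = 401 / 108 ≈ 3.71 → 3.7 per acre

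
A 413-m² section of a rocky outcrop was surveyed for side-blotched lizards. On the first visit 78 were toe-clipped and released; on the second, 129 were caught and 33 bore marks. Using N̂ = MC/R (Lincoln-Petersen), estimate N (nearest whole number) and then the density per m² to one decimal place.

density ≈ 0.7 side-blotched lizards per m²

N̂ = 78·129/33 = 10062/33 ≈ 304.9 → 305
Density = N̂ / area = 305 / 413 ≈ 0.74 → 0.7 per m²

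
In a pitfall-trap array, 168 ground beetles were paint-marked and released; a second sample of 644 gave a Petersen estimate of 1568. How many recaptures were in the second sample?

From N = M·C/R: R = M·C / N = 168·644 / 1568 = 108192 / 1568 = 69.

R = 69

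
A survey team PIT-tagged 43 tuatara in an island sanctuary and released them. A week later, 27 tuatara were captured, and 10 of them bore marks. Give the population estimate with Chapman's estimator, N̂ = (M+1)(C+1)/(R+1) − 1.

N̂ = (43+1)(27+1)/(10+1) − 1 = 44·28/11 − 1
= 1232/11 − 1 = 112 − 1 = 111

N = 111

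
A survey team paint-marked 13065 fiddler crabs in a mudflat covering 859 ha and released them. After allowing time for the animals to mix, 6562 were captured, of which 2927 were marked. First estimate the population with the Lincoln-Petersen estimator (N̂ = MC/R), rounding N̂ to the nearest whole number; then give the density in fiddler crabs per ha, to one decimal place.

density ≈ 34.1 fiddler crabs per ha

N̂ = 13065·6562/2927 = 85732530/2927 ≈ 29290.2 → 29290
Density = N̂ / area = 29290 / 859 ≈ 34.10 → 34.1 per ha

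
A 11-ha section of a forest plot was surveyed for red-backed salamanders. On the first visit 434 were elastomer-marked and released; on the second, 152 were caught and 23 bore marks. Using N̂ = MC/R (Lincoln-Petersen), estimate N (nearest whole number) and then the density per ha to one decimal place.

N̂ = 434·152/23 = 65968/23 ≈ 2868.2 → 2868
Density = N̂ / area = 2868 / 11 ≈ 260.73 → 260.7 per ha

density ≈ 260.7 red-backed salamanders per ha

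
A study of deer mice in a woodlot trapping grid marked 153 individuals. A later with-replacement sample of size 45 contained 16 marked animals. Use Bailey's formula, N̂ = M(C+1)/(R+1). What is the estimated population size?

N = 414

N̂ = 153·(45+1)/(16+1) = 153·46/17 = 7038/17 = 414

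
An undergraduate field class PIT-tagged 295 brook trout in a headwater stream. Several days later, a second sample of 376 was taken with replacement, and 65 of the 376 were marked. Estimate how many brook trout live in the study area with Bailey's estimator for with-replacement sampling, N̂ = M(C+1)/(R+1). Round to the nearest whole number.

N̂ = 295·(376+1)/(65+1) = 295·377/66 = 111215/66 ≈ 1685.1 → 1685

N ≈ 1685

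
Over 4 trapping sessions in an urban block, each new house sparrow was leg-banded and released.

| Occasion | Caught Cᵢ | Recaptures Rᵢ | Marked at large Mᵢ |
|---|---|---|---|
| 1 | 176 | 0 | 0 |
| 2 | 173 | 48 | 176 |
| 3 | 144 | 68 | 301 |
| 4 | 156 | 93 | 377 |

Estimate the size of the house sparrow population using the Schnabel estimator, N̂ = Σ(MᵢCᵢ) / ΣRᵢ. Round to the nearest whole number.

Σ MᵢCᵢ = 0·176 + 176·173 + 301·144 + 377·156 = 0 + 30448 + 43344 + 58812 = 132604
Σ Rᵢ = 0 + 48 + 68 + 93 = 209
N̂ = 132604 / 209 ≈ 634.47 → 634

N ≈ 634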